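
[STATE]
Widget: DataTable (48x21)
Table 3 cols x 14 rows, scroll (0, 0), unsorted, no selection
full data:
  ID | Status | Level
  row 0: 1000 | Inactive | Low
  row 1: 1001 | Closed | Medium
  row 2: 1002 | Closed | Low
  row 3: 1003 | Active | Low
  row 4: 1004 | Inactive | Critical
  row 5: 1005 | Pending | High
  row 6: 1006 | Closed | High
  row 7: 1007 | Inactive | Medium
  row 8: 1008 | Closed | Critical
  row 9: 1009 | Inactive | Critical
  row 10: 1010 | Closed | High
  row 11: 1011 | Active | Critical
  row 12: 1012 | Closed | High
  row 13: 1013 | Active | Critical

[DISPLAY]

ID  │Status  │Level                             
────┼────────┼────────                          
1000│Inactive│Low                               
1001│Closed  │Medium                            
1002│Closed  │Low                               
1003│Active  │Low                               
1004│Inactive│Critical                          
1005│Pending │High                              
1006│Closed  │High                              
1007│Inactive│Medium                            
1008│Closed  │Critical                          
1009│Inactive│Critical                          
1010│Closed  │High                              
1011│Active  │Critical                          
1012│Closed  │High                              
1013│Active  │Critical                          
                                                
                                                
                                                
                                                
                                                


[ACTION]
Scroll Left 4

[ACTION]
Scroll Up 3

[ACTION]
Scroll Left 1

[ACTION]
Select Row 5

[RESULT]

ID  │Status  │Level                             
────┼────────┼────────                          
1000│Inactive│Low                               
1001│Closed  │Medium                            
1002│Closed  │Low                               
1003│Active  │Low                               
1004│Inactive│Critical                          
>005│Pending │High                              
1006│Closed  │High                              
1007│Inactive│Medium                            
1008│Closed  │Critical                          
1009│Inactive│Critical                          
1010│Closed  │High                              
1011│Active  │Critical                          
1012│Closed  │High                              
1013│Active  │Critical                          
                                                
                                                
                                                
                                                
                                                


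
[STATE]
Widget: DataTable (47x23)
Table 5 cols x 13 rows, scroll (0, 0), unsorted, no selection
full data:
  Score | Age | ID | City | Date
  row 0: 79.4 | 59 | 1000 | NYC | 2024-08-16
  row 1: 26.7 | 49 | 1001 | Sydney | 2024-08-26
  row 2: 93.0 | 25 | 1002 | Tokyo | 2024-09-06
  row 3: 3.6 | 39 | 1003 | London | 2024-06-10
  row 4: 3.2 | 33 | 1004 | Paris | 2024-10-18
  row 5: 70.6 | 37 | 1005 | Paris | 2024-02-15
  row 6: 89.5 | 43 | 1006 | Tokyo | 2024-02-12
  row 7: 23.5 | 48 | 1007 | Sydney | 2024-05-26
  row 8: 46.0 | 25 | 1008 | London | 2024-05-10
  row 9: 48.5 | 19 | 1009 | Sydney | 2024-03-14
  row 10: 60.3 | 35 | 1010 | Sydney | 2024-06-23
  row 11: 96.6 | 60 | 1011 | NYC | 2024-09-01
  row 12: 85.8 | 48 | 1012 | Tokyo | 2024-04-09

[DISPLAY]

Score│Age│ID  │City  │Date                     
─────┼───┼────┼──────┼──────────               
79.4 │59 │1000│NYC   │2024-08-16               
26.7 │49 │1001│Sydney│2024-08-26               
93.0 │25 │1002│Tokyo │2024-09-06               
3.6  │39 │1003│London│2024-06-10               
3.2  │33 │1004│Paris │2024-10-18               
70.6 │37 │1005│Paris │2024-02-15               
89.5 │43 │1006│Tokyo │2024-02-12               
23.5 │48 │1007│Sydney│2024-05-26               
46.0 │25 │1008│London│2024-05-10               
48.5 │19 │1009│Sydney│2024-03-14               
60.3 │35 │1010│Sydney│2024-06-23               
96.6 │60 │1011│NYC   │2024-09-01               
85.8 │48 │1012│Tokyo │2024-04-09               
                                               
                                               
                                               
                                               
                                               
                                               
                                               
                                               


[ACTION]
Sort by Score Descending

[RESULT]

Scor▼│Age│ID  │City  │Date                     
─────┼───┼────┼──────┼──────────               
96.6 │60 │1011│NYC   │2024-09-01               
93.0 │25 │1002│Tokyo │2024-09-06               
89.5 │43 │1006│Tokyo │2024-02-12               
85.8 │48 │1012│Tokyo │2024-04-09               
79.4 │59 │1000│NYC   │2024-08-16               
70.6 │37 │1005│Paris │2024-02-15               
60.3 │35 │1010│Sydney│2024-06-23               
48.5 │19 │1009│Sydney│2024-03-14               
46.0 │25 │1008│London│2024-05-10               
26.7 │49 │1001│Sydney│2024-08-26               
23.5 │48 │1007│Sydney│2024-05-26               
3.6  │39 │1003│London│2024-06-10               
3.2  │33 │1004│Paris │2024-10-18               
                                               
                                               
                                               
                                               
                                               
                                               
                                               
                                               


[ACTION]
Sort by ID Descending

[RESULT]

Score│Age│ID ▼│City  │Date                     
─────┼───┼────┼──────┼──────────               
85.8 │48 │1012│Tokyo │2024-04-09               
96.6 │60 │1011│NYC   │2024-09-01               
60.3 │35 │1010│Sydney│2024-06-23               
48.5 │19 │1009│Sydney│2024-03-14               
46.0 │25 │1008│London│2024-05-10               
23.5 │48 │1007│Sydney│2024-05-26               
89.5 │43 │1006│Tokyo │2024-02-12               
70.6 │37 │1005│Paris │2024-02-15               
3.2  │33 │1004│Paris │2024-10-18               
3.6  │39 │1003│London│2024-06-10               
93.0 │25 │1002│Tokyo │2024-09-06               
26.7 │49 │1001│Sydney│2024-08-26               
79.4 │59 │1000│NYC   │2024-08-16               
                                               
                                               
                                               
                                               
                                               
                                               
                                               
                                               


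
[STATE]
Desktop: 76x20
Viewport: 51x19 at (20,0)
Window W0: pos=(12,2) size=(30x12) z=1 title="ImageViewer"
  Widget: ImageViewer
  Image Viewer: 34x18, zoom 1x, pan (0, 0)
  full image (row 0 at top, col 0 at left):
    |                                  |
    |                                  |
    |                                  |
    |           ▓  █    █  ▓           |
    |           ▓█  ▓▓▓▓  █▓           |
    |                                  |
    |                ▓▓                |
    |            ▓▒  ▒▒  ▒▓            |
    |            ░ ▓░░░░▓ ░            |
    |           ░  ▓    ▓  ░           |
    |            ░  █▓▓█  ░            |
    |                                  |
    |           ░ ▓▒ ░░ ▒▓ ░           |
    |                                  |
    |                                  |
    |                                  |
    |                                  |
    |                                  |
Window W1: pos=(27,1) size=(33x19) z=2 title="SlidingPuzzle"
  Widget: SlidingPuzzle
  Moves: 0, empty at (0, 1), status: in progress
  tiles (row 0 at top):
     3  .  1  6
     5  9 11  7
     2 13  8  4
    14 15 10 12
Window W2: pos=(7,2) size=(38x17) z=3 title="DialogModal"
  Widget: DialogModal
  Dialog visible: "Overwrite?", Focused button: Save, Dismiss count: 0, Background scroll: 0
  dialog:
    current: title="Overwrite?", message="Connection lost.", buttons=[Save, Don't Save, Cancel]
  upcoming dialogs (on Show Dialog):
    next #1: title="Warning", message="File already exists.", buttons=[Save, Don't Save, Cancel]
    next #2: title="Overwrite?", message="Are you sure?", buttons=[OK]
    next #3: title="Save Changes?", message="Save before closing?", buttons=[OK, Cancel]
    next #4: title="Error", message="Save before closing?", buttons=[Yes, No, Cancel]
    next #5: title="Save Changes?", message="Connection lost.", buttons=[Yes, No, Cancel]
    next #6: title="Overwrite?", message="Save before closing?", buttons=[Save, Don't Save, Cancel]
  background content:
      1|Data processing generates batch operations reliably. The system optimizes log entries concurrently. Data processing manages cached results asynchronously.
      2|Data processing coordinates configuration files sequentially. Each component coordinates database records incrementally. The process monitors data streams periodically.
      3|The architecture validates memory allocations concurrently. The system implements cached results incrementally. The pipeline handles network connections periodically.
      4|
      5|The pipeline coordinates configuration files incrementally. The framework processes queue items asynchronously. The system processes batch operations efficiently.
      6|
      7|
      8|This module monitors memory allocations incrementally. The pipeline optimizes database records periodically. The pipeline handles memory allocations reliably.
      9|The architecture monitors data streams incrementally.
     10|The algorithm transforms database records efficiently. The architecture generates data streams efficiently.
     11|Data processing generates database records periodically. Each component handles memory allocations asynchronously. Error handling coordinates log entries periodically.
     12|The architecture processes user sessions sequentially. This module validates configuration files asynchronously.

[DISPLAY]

                                                   
       ┏━━━━━━━━━━━━━━━━━━━━━━━━━━━━━━━┓           
━━━━━━━━━━━━━━━━━━━━━━━━┓              ┃           
                        ┃──────────────┨           
────────────────────────┨───┐          ┃           
ing generates batch oper┃ 6 │          ┃           
ing coordinates configur┃───┤          ┃           
ture validates memory al┃ 7 │          ┃           
                        ┃───┤          ┃           
─────────────────────┐ti┃ 4 │          ┃           
 Overwrite?          │  ┃───┤          ┃           
nnection lost.       │  ┃12 │          ┃           
Don't Save   Cancel  │ti┃───┘          ┃           
─────────────────────┘ea┃              ┃           
m transforms database re┃              ┃           
ing generates database r┃              ┃           
ture processes user sess┃              ┃           
                        ┃              ┃           
━━━━━━━━━━━━━━━━━━━━━━━━┛              ┃           


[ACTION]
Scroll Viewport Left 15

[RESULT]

                                                   
                      ┏━━━━━━━━━━━━━━━━━━━━━━━━━━━━
  ┏━━━━━━━━━━━━━━━━━━━━━━━━━━━━━━━━━━━━┓           
  ┃ DialogModal                        ┃───────────
  ┠────────────────────────────────────┨───┐       
  ┃Data processing generates batch oper┃ 6 │       
  ┃Data processing coordinates configur┃───┤       
  ┃The architecture validates memory al┃ 7 │       
  ┃                                    ┃───┤       
  ┃Th┌──────────────────────────────┐ti┃ 4 │       
  ┃  │          Overwrite?          │  ┃───┤       
  ┃  │       Connection lost.       │  ┃12 │       
  ┃Th│ [Save]  Don't Save   Cancel  │ti┃───┘       
  ┃Th└──────────────────────────────┘ea┃           
  ┃The algorithm transforms database re┃           
  ┃Data processing generates database r┃           
  ┃The architecture processes user sess┃           
  ┃                                    ┃           
  ┗━━━━━━━━━━━━━━━━━━━━━━━━━━━━━━━━━━━━┛           


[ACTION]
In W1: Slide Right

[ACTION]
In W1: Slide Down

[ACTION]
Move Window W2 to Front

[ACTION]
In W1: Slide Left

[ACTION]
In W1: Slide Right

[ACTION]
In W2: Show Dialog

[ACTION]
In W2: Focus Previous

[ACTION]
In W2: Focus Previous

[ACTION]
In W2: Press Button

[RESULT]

                                                   
                      ┏━━━━━━━━━━━━━━━━━━━━━━━━━━━━
  ┏━━━━━━━━━━━━━━━━━━━━━━━━━━━━━━━━━━━━┓           
  ┃ DialogModal                        ┃───────────
  ┠────────────────────────────────────┨───┐       
  ┃Data processing generates batch oper┃ 6 │       
  ┃Data processing coordinates configur┃───┤       
  ┃The architecture validates memory al┃ 7 │       
  ┃                                    ┃───┤       
  ┃The pipeline coordinates configurati┃ 4 │       
  ┃                                    ┃───┤       
  ┃                                    ┃12 │       
  ┃This module monitors memory allocati┃───┘       
  ┃The architecture monitors data strea┃           
  ┃The algorithm transforms database re┃           
  ┃Data processing generates database r┃           
  ┃The architecture processes user sess┃           
  ┃                                    ┃           
  ┗━━━━━━━━━━━━━━━━━━━━━━━━━━━━━━━━━━━━┛           


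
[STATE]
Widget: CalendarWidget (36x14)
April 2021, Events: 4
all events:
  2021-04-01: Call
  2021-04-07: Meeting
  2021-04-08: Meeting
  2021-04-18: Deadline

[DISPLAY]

             April 2021             
Mo Tu We Th Fr Sa Su                
          1*  2  3  4               
 5  6  7*  8*  9 10 11              
12 13 14 15 16 17 18*               
19 20 21 22 23 24 25                
26 27 28 29 30                      
                                    
                                    
                                    
                                    
                                    
                                    
                                    


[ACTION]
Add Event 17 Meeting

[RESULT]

             April 2021             
Mo Tu We Th Fr Sa Su                
          1*  2  3  4               
 5  6  7*  8*  9 10 11              
12 13 14 15 16 17* 18*              
19 20 21 22 23 24 25                
26 27 28 29 30                      
                                    
                                    
                                    
                                    
                                    
                                    
                                    


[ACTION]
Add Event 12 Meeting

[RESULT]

             April 2021             
Mo Tu We Th Fr Sa Su                
          1*  2  3  4               
 5  6  7*  8*  9 10 11              
12* 13 14 15 16 17* 18*             
19 20 21 22 23 24 25                
26 27 28 29 30                      
                                    
                                    
                                    
                                    
                                    
                                    
                                    


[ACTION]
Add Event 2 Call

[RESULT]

             April 2021             
Mo Tu We Th Fr Sa Su                
          1*  2*  3  4              
 5  6  7*  8*  9 10 11              
12* 13 14 15 16 17* 18*             
19 20 21 22 23 24 25                
26 27 28 29 30                      
                                    
                                    
                                    
                                    
                                    
                                    
                                    


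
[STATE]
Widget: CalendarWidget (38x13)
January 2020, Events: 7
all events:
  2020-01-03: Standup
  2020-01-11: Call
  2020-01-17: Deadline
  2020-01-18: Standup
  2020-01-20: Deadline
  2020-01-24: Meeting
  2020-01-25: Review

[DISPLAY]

             January 2020             
Mo Tu We Th Fr Sa Su                  
       1  2  3*  4  5                 
 6  7  8  9 10 11* 12                 
13 14 15 16 17* 18* 19                
20* 21 22 23 24* 25* 26               
27 28 29 30 31                        
                                      
                                      
                                      
                                      
                                      
                                      


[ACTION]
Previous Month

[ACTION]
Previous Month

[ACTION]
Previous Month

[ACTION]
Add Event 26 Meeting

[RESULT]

             October 2019             
Mo Tu We Th Fr Sa Su                  
    1  2  3  4  5  6                  
 7  8  9 10 11 12 13                  
14 15 16 17 18 19 20                  
21 22 23 24 25 26* 27                 
28 29 30 31                           
                                      
                                      
                                      
                                      
                                      
                                      


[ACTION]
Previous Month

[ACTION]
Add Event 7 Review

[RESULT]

            September 2019            
Mo Tu We Th Fr Sa Su                  
                   1                  
 2  3  4  5  6  7*  8                 
 9 10 11 12 13 14 15                  
16 17 18 19 20 21 22                  
23 24 25 26 27 28 29                  
30                                    
                                      
                                      
                                      
                                      
                                      


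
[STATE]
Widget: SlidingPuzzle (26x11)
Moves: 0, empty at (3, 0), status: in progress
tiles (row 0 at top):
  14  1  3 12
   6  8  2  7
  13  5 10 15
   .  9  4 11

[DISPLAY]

┌────┬────┬────┬────┐     
│ 14 │  1 │  3 │ 12 │     
├────┼────┼────┼────┤     
│  6 │  8 │  2 │  7 │     
├────┼────┼────┼────┤     
│ 13 │  5 │ 10 │ 15 │     
├────┼────┼────┼────┤     
│    │  9 │  4 │ 11 │     
└────┴────┴────┴────┘     
Moves: 0                  
                          


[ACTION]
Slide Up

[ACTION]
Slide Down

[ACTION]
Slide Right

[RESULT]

┌────┬────┬────┬────┐     
│ 14 │  1 │  3 │ 12 │     
├────┼────┼────┼────┤     
│  6 │  8 │  2 │  7 │     
├────┼────┼────┼────┤     
│    │  5 │ 10 │ 15 │     
├────┼────┼────┼────┤     
│ 13 │  9 │  4 │ 11 │     
└────┴────┴────┴────┘     
Moves: 1                  
                          


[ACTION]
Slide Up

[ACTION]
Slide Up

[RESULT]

┌────┬────┬────┬────┐     
│ 14 │  1 │  3 │ 12 │     
├────┼────┼────┼────┤     
│  6 │  8 │  2 │  7 │     
├────┼────┼────┼────┤     
│ 13 │  5 │ 10 │ 15 │     
├────┼────┼────┼────┤     
│    │  9 │  4 │ 11 │     
└────┴────┴────┴────┘     
Moves: 2                  
                          


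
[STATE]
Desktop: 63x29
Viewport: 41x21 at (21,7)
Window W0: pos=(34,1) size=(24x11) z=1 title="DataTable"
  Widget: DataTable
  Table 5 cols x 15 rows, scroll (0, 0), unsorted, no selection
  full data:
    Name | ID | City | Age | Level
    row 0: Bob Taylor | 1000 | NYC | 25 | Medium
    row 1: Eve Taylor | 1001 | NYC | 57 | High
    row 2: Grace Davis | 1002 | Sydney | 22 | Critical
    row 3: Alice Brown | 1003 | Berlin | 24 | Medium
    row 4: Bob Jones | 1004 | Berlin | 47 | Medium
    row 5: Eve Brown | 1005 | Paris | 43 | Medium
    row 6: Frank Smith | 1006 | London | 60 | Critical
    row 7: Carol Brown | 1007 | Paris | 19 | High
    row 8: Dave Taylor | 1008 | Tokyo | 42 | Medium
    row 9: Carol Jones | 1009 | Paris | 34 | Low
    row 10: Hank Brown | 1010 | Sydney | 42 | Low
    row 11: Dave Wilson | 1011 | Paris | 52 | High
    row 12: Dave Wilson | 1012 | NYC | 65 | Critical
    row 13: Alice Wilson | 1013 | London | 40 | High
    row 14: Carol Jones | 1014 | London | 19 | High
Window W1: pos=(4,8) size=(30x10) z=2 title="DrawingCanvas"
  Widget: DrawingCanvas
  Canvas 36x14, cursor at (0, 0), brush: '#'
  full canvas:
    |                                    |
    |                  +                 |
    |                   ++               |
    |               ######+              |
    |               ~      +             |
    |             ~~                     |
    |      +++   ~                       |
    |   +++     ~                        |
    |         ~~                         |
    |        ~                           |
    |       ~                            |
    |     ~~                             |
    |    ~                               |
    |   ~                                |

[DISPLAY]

             ┃Eve Taylor  │1001│NYC ┃    
━━━━━━━━━━━━┓┃Grace Davis │1002│Sydn┃    
            ┃┃Alice Brown │1003│Berl┃    
────────────┨┃Bob Jones   │1004│Berl┃    
            ┃┗━━━━━━━━━━━━━━━━━━━━━━┛    
  +         ┃                            
   ++       ┃                            
#####+      ┃                            
      +     ┃                            
            ┃                            
━━━━━━━━━━━━┛                            
                                         
                                         
                                         
                                         
                                         
                                         
                                         
                                         
                                         
                                         


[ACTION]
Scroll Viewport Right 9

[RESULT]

            ┃Eve Taylor  │1001│NYC ┃     
━━━━━━━━━━━┓┃Grace Davis │1002│Sydn┃     
           ┃┃Alice Brown │1003│Berl┃     
───────────┨┃Bob Jones   │1004│Berl┃     
           ┃┗━━━━━━━━━━━━━━━━━━━━━━┛     
 +         ┃                             
  ++       ┃                             
####+      ┃                             
     +     ┃                             
           ┃                             
━━━━━━━━━━━┛                             
                                         
                                         
                                         
                                         
                                         
                                         
                                         
                                         
                                         
                                         


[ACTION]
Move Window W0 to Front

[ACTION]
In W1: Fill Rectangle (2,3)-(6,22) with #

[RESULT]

            ┃Eve Taylor  │1001│NYC ┃     
━━━━━━━━━━━┓┃Grace Davis │1002│Sydn┃     
           ┃┃Alice Brown │1003│Berl┃     
───────────┨┃Bob Jones   │1004│Berl┃     
           ┃┗━━━━━━━━━━━━━━━━━━━━━━┛     
 +         ┃                             
######     ┃                             
######     ┃                             
######     ┃                             
######     ┃                             
━━━━━━━━━━━┛                             
                                         
                                         
                                         
                                         
                                         
                                         
                                         
                                         
                                         
                                         


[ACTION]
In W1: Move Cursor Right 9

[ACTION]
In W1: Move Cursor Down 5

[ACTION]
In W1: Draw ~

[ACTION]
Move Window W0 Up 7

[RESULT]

            ┃Grace Davis │1002│Sydn┃     
━━━━━━━━━━━┓┃Alice Brown │1003│Berl┃     
           ┃┃Bob Jones   │1004│Berl┃     
───────────┨┗━━━━━━━━━━━━━━━━━━━━━━┛     
           ┃                             
 +         ┃                             
######     ┃                             
######     ┃                             
######     ┃                             
######     ┃                             
━━━━━━━━━━━┛                             
                                         
                                         
                                         
                                         
                                         
                                         
                                         
                                         
                                         
                                         


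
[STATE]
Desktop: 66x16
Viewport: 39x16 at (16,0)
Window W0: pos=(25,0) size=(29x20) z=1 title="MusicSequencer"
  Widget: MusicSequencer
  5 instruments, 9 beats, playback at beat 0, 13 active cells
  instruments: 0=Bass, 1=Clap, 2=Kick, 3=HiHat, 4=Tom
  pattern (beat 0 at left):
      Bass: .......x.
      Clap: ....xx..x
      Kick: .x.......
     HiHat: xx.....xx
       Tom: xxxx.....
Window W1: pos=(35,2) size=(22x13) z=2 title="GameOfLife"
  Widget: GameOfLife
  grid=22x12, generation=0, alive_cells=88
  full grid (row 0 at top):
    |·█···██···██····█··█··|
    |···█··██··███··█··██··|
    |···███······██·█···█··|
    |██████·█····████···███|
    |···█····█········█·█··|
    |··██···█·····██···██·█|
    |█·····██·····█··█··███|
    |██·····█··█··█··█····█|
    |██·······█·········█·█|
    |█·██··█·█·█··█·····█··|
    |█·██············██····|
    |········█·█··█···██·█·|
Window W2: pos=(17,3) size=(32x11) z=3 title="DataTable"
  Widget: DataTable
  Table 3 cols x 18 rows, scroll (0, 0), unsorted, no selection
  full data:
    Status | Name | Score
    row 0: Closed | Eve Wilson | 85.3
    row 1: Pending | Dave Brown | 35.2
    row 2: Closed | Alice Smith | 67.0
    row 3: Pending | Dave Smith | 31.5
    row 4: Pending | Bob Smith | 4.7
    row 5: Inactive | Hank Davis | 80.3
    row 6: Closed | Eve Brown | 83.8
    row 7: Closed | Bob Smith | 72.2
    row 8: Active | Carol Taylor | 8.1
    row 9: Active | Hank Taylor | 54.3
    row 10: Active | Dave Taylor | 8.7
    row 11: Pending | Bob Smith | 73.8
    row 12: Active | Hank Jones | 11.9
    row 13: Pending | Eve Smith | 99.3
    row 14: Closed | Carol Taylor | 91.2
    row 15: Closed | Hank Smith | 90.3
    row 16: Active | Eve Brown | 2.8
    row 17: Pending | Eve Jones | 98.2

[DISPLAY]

         ┏━━━━━━━━━━━━━━━━━━━━━━━━━━━┓ 
         ┃ MusicSequencer            ┃ 
         ┠─────────┏━━━━━━━━━━━━━━━━━━━
 ┏━━━━━━━━━━━━━━━━━━━━━━━━━━━━━━┓      
 ┃ DataTable                    ┃──────
 ┠──────────────────────────────┨      
 ┃Status  │Name        │Score   ┃·█···█
 ┃────────┼────────────┼─────   ┃██···█
 ┃Closed  │Eve Wilson  │85.3    ┃···█·█
 ┃Pending │Dave Brown  │35.2    ┃█···██
 ┃Closed  │Alice Smith │67.0    ┃··█··█
 ┃Pending │Dave Smith  │31.5    ┃··█···
 ┃Pending │Bob Smith   │4.7     ┃·····█
 ┗━━━━━━━━━━━━━━━━━━━━━━━━━━━━━━┛·····█
         ┃         ┗━━━━━━━━━━━━━━━━━━━
         ┃                           ┃ 


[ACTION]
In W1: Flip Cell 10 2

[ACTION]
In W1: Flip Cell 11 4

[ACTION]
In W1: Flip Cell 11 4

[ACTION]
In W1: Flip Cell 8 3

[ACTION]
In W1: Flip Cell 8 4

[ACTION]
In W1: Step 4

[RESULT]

         ┏━━━━━━━━━━━━━━━━━━━━━━━━━━━┓ 
         ┃ MusicSequencer            ┃ 
         ┠─────────┏━━━━━━━━━━━━━━━━━━━
 ┏━━━━━━━━━━━━━━━━━━━━━━━━━━━━━━┓      
 ┃ DataTable                    ┃──────
 ┠──────────────────────────────┨      
 ┃Status  │Name        │Score   ┃·█████
 ┃────────┼────────────┼─────   ┃······
 ┃Closed  │Eve Wilson  │85.3    ┃··███·
 ┃Pending │Dave Brown  │35.2    ┃····█·
 ┃Closed  │Alice Smith │67.0    ┃████··
 ┃Pending │Dave Smith  │31.5    ┃······
 ┃Pending │Bob Smith   │4.7     ┃······
 ┗━━━━━━━━━━━━━━━━━━━━━━━━━━━━━━┛······
         ┃         ┗━━━━━━━━━━━━━━━━━━━
         ┃                           ┃ 


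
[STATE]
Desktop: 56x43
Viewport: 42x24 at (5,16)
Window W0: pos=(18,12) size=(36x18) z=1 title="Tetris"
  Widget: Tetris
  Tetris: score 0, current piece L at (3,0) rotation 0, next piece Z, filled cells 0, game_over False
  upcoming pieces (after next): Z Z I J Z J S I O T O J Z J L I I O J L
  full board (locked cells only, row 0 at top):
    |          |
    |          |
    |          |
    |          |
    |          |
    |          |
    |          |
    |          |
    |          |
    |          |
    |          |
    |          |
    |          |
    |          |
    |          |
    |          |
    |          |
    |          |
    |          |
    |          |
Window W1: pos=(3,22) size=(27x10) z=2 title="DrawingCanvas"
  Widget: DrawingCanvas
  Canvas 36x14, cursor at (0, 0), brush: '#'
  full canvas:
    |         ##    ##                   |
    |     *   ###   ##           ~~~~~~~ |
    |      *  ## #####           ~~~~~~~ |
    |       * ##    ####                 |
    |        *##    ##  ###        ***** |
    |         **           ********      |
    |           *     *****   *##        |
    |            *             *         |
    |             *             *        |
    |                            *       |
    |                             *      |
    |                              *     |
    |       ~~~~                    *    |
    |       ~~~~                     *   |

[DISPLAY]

             ┃          │▓▓               
             ┃          │ ▓▓              
             ┃          │                 
             ┃          │                 
             ┃          │                 
             ┃          │Score:           
━━━━━━━━━━━━━━━━━━━━━━━━┓0                
DrawingCanvas           ┃                 
────────────────────────┨                 
        ##    ##        ┃                 
    *   ###   ##        ┃                 
     *  ## #####        ┃                 
      * ##    ####      ┃                 
       *##    ##  ###   ┃━━━━━━━━━━━━━━━━━
        **           ***┃                 
━━━━━━━━━━━━━━━━━━━━━━━━┛                 
                                          
                                          
                                          
                                          
                                          
                                          
                                          
                                          


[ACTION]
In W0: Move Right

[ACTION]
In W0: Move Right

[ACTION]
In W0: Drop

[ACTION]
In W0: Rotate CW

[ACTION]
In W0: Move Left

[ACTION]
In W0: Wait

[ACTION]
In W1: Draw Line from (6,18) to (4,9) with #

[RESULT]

             ┃          │▓▓               
             ┃          │ ▓▓              
             ┃          │                 
             ┃          │                 
             ┃          │                 
             ┃          │Score:           
━━━━━━━━━━━━━━━━━━━━━━━━┓0                
DrawingCanvas           ┃                 
────────────────────────┨                 
        ##    ##        ┃                 
    *   ###   ##        ┃                 
     *  ## #####        ┃                 
      * ##    ####      ┃                 
       *###   ##  ###   ┃━━━━━━━━━━━━━━━━━
        ** ####      ***┃                 
━━━━━━━━━━━━━━━━━━━━━━━━┛                 
                                          
                                          
                                          
                                          
                                          
                                          
                                          
                                          


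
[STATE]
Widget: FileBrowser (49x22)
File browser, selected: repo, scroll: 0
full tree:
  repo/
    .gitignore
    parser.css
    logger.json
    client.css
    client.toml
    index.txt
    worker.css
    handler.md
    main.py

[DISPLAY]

> [-] repo/                                      
    .gitignore                                   
    parser.css                                   
    logger.json                                  
    client.css                                   
    client.toml                                  
    index.txt                                    
    worker.css                                   
    handler.md                                   
    main.py                                      
                                                 
                                                 
                                                 
                                                 
                                                 
                                                 
                                                 
                                                 
                                                 
                                                 
                                                 
                                                 


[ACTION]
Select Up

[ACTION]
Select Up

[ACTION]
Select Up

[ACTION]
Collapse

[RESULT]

> [+] repo/                                      
                                                 
                                                 
                                                 
                                                 
                                                 
                                                 
                                                 
                                                 
                                                 
                                                 
                                                 
                                                 
                                                 
                                                 
                                                 
                                                 
                                                 
                                                 
                                                 
                                                 
                                                 


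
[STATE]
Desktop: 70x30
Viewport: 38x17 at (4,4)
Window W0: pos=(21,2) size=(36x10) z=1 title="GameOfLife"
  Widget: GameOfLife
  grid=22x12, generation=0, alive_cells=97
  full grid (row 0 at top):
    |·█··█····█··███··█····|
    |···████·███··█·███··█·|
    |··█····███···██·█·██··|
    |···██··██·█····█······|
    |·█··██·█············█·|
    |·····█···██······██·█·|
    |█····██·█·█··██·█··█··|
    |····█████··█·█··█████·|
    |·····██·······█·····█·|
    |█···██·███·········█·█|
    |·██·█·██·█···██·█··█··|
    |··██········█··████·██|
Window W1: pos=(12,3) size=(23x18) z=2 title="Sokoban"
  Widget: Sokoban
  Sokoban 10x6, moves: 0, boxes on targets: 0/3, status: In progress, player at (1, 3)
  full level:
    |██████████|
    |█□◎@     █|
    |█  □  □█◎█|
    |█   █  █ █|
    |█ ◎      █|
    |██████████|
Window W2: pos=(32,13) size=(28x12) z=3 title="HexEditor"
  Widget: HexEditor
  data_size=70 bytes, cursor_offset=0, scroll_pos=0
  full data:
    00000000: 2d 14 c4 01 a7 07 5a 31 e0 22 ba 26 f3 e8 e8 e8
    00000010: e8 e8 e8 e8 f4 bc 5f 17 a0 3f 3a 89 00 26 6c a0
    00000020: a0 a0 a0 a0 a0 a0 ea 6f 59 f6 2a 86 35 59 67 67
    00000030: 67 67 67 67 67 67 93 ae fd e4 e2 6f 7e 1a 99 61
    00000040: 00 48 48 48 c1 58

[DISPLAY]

        ┃ Sokoban             ┃───────
        ┠─────────────────────┨       
        ┃██████████           ┃··█····
        ┃█□◎@     █           ┃·······
        ┃█  □  □█◎█           ┃····██·
        ┃█   █  █ █           ┃██·█··█
        ┃█ ◎      █           ┃█··████
        ┃██████████           ┃━━━━━━━
        ┃Moves: 0  0/3        ┃       
        ┃                   ┏━━━━━━━━━
        ┃                   ┃ HexEdito
        ┃                   ┠─────────
        ┃                   ┃00000000 
        ┃                   ┃00000010 
        ┃                   ┃00000020 
        ┃                   ┃00000030 
        ┗━━━━━━━━━━━━━━━━━━━┃00000040 


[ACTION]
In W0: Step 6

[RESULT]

        ┃ Sokoban             ┃───────
        ┠─────────────────────┨       
        ┃██████████           ┃·······
        ┃█□◎@     █           ┃···█···
        ┃█  □  □█◎█           ┃··█····
        ┃█   █  █ █           ┃·█████·
        ┃█ ◎      █           ┃··█···█
        ┃██████████           ┃━━━━━━━
        ┃Moves: 0  0/3        ┃       
        ┃                   ┏━━━━━━━━━
        ┃                   ┃ HexEdito
        ┃                   ┠─────────
        ┃                   ┃00000000 
        ┃                   ┃00000010 
        ┃                   ┃00000020 
        ┃                   ┃00000030 
        ┗━━━━━━━━━━━━━━━━━━━┃00000040 


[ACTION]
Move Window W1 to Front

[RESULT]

        ┃ Sokoban             ┃───────
        ┠─────────────────────┨       
        ┃██████████           ┃·······
        ┃█□◎@     █           ┃···█···
        ┃█  □  □█◎█           ┃··█····
        ┃█   █  █ █           ┃·█████·
        ┃█ ◎      █           ┃··█···█
        ┃██████████           ┃━━━━━━━
        ┃Moves: 0  0/3        ┃       
        ┃                     ┃━━━━━━━
        ┃                     ┃exEdito
        ┃                     ┃───────
        ┃                     ┃000000 
        ┃                     ┃000010 
        ┃                     ┃000020 
        ┃                     ┃000030 
        ┗━━━━━━━━━━━━━━━━━━━━━┛000040 


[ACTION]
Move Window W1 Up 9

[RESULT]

        ┃█□◎@     █           ┃───────
        ┃█  □  □█◎█           ┃       
        ┃█   █  █ █           ┃·······
        ┃█ ◎      █           ┃···█···
        ┃██████████           ┃··█····
        ┃Moves: 0  0/3        ┃·█████·
        ┃                     ┃··█···█
        ┃                     ┃━━━━━━━
        ┃                     ┃       
        ┃                     ┃━━━━━━━
        ┃                     ┃exEdito
        ┃                     ┃───────
        ┃                     ┃000000 
        ┗━━━━━━━━━━━━━━━━━━━━━┛000010 
                            ┃00000020 
                            ┃00000030 
                            ┃00000040 


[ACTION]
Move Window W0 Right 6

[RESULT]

        ┃█□◎@     █           ┃───────
        ┃█  □  □█◎█           ┃       
        ┃█   █  █ █           ┃█····█·
        ┃█ ◎      █           ┃·█·····
        ┃██████████           ┃·······
        ┃Moves: 0  0/3        ┃·······
        ┃                     ┃█······
        ┃                     ┃━━━━━━━
        ┃                     ┃       
        ┃                     ┃━━━━━━━
        ┃                     ┃exEdito
        ┃                     ┃───────
        ┃                     ┃000000 
        ┗━━━━━━━━━━━━━━━━━━━━━┛000010 
                            ┃00000020 
                            ┃00000030 
                            ┃00000040 


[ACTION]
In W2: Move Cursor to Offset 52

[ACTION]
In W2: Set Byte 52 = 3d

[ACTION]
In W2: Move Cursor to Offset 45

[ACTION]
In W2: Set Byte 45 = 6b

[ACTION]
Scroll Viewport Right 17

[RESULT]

 █           ┃────────────────────────
◎█           ┃                        
 █           ┃█····█·······█·         
 █           ┃·█·······█····█         
██           ┃········█····█·         
  0/3        ┃·······█████···         
             ┃█·······█···██·         
             ┃━━━━━━━━━━━━━━━━━━━━━━━━
             ┃                        
             ┃━━━━━━━━━━━━━━━━━━━━━━━━
             ┃exEditor                
             ┃────────────────────────
             ┃000000  2d 14 c4 01 a7 0
━━━━━━━━━━━━━┛000010  e8 e8 e8 e8 f4 b
           ┃00000020  a0 a0 a0 a0 a0 a
           ┃00000030  67 67 67 67 3d 6
           ┃00000040  00 48 48 48 c1 5
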